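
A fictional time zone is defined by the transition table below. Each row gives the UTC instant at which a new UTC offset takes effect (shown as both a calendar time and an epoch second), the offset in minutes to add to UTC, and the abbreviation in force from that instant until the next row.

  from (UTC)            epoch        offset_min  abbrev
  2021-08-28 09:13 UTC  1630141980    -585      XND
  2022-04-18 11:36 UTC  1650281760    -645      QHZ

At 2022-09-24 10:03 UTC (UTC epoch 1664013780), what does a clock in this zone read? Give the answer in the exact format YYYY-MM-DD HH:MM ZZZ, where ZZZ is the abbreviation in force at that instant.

2022-09-23 23:18 QHZ

Query: 2022-09-24 10:03 UTC
Rule 2/2 (QHZ, -10:45): 2022-04-18 11:36 UTC ≤ query < +∞
10·60 + 3 - 645 = -42 min
-42 = -1·1440 + 1398; 1398 = 23·60 + 18 → 23:18, 2022-09-24 - 1 day = 2022-09-23
→ 2022-09-23 23:18 QHZ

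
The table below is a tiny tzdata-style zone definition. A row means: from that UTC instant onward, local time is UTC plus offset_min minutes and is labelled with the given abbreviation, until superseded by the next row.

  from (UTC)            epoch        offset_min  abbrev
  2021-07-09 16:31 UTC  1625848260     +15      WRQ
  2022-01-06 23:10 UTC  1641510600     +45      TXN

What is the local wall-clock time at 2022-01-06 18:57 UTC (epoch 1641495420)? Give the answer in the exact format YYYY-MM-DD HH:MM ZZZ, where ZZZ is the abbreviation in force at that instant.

2022-01-06 19:12 WRQ

Query: 2022-01-06 18:57 UTC
Rule 1/2 (WRQ, +00:15): 2021-07-09 16:31 UTC ≤ query < 2022-01-06 23:10 UTC
18·60 + 57 + 15 = 1152 min
1152 = 0·1440 + 1152; 1152 = 19·60 + 12 → 19:12, same day
→ 2022-01-06 19:12 WRQ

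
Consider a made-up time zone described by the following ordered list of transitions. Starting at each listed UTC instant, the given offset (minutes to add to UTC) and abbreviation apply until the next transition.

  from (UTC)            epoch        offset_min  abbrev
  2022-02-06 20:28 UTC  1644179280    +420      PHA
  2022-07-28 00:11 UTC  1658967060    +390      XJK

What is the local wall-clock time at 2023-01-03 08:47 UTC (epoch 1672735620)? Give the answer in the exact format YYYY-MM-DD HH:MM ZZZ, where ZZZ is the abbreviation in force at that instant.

Query: 2023-01-03 08:47 UTC
Rule 2/2 (XJK, +06:30): 2022-07-28 00:11 UTC ≤ query < +∞
8·60 + 47 + 390 = 917 min
917 = 0·1440 + 917; 917 = 15·60 + 17 → 15:17, same day
→ 2023-01-03 15:17 XJK

2023-01-03 15:17 XJK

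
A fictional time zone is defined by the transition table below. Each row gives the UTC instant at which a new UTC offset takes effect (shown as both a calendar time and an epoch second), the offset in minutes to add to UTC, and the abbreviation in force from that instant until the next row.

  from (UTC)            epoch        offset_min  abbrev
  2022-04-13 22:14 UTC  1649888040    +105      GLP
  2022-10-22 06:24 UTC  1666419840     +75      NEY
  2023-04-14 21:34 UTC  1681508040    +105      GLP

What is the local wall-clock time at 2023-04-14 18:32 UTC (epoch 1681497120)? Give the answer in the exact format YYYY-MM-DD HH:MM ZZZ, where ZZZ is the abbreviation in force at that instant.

Query: 2023-04-14 18:32 UTC
Rule 2/3 (NEY, +01:15): 2022-10-22 06:24 UTC ≤ query < 2023-04-14 21:34 UTC
18·60 + 32 + 75 = 1187 min
1187 = 0·1440 + 1187; 1187 = 19·60 + 47 → 19:47, same day
→ 2023-04-14 19:47 NEY

2023-04-14 19:47 NEY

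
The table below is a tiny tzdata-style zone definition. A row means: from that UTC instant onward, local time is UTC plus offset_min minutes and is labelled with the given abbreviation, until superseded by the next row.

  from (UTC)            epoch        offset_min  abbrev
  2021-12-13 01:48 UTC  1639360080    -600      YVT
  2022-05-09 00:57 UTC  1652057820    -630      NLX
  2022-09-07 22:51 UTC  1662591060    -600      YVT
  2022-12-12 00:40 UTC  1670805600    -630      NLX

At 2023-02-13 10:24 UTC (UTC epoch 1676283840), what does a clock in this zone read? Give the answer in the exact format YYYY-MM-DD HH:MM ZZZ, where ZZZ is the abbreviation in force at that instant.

Query: 2023-02-13 10:24 UTC
Rule 4/4 (NLX, -10:30): 2022-12-12 00:40 UTC ≤ query < +∞
10·60 + 24 - 630 = -6 min
-6 = -1·1440 + 1434; 1434 = 23·60 + 54 → 23:54, 2023-02-13 - 1 day = 2023-02-12
→ 2023-02-12 23:54 NLX

2023-02-12 23:54 NLX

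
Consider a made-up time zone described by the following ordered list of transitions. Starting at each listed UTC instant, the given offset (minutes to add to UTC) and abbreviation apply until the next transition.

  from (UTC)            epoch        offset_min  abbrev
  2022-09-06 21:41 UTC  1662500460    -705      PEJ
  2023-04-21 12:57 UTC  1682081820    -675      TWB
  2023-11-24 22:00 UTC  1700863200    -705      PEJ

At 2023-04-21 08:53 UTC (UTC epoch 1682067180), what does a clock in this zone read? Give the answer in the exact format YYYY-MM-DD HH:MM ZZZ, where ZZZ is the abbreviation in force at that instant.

2023-04-20 21:08 PEJ

Query: 2023-04-21 08:53 UTC
Rule 1/3 (PEJ, -11:45): 2022-09-06 21:41 UTC ≤ query < 2023-04-21 12:57 UTC
8·60 + 53 - 705 = -172 min
-172 = -1·1440 + 1268; 1268 = 21·60 + 8 → 21:08, 2023-04-21 - 1 day = 2023-04-20
→ 2023-04-20 21:08 PEJ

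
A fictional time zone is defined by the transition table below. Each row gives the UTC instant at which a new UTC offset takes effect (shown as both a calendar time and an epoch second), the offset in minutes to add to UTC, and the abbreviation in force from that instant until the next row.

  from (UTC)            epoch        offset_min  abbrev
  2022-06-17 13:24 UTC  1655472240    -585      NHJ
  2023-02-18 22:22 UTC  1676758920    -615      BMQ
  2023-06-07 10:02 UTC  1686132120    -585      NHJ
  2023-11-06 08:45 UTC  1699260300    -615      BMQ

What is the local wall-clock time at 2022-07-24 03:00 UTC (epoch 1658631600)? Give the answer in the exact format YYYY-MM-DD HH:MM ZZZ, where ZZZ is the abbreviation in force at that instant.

2022-07-23 17:15 NHJ

Query: 2022-07-24 03:00 UTC
Rule 1/4 (NHJ, -09:45): 2022-06-17 13:24 UTC ≤ query < 2023-02-18 22:22 UTC
3·60 + 0 - 585 = -405 min
-405 = -1·1440 + 1035; 1035 = 17·60 + 15 → 17:15, 2022-07-24 - 1 day = 2022-07-23
→ 2022-07-23 17:15 NHJ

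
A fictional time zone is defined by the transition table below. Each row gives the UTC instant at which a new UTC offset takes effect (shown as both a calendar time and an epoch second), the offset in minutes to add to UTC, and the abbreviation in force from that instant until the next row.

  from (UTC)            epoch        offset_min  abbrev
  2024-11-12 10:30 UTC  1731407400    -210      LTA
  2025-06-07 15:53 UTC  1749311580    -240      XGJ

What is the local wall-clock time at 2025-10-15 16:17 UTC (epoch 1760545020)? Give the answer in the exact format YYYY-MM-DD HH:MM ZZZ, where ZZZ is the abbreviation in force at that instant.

Query: 2025-10-15 16:17 UTC
Rule 2/2 (XGJ, -04:00): 2025-06-07 15:53 UTC ≤ query < +∞
16·60 + 17 - 240 = 737 min
737 = 0·1440 + 737; 737 = 12·60 + 17 → 12:17, same day
→ 2025-10-15 12:17 XGJ

2025-10-15 12:17 XGJ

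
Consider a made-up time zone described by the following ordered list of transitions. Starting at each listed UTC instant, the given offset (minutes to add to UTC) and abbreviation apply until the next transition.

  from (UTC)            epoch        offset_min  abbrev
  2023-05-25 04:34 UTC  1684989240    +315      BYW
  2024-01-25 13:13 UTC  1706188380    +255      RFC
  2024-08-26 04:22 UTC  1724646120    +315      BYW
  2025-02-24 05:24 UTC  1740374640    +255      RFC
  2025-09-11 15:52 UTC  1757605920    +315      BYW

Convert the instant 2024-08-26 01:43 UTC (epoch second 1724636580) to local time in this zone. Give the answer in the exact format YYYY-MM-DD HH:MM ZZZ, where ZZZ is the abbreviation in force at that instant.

2024-08-26 05:58 RFC

Query: 2024-08-26 01:43 UTC
Rule 2/5 (RFC, +04:15): 2024-01-25 13:13 UTC ≤ query < 2024-08-26 04:22 UTC
1·60 + 43 + 255 = 358 min
358 = 0·1440 + 358; 358 = 5·60 + 58 → 05:58, same day
→ 2024-08-26 05:58 RFC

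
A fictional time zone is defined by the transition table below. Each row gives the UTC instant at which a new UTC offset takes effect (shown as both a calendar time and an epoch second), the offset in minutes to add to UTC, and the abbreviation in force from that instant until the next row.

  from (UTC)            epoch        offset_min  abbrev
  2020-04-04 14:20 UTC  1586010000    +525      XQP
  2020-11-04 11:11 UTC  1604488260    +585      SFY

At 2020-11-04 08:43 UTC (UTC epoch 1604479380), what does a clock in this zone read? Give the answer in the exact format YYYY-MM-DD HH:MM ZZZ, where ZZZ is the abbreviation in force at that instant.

2020-11-04 17:28 XQP

Query: 2020-11-04 08:43 UTC
Rule 1/2 (XQP, +08:45): 2020-04-04 14:20 UTC ≤ query < 2020-11-04 11:11 UTC
8·60 + 43 + 525 = 1048 min
1048 = 0·1440 + 1048; 1048 = 17·60 + 28 → 17:28, same day
→ 2020-11-04 17:28 XQP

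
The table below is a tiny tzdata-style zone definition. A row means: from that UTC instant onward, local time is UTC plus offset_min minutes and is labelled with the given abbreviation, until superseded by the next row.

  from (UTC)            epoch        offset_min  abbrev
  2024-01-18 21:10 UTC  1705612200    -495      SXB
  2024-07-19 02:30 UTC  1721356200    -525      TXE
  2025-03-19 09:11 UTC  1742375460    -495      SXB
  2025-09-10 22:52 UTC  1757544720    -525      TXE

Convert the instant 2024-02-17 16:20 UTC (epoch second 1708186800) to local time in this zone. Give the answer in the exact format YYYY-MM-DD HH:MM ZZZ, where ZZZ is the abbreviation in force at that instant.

Query: 2024-02-17 16:20 UTC
Rule 1/4 (SXB, -08:15): 2024-01-18 21:10 UTC ≤ query < 2024-07-19 02:30 UTC
16·60 + 20 - 495 = 485 min
485 = 0·1440 + 485; 485 = 8·60 + 5 → 08:05, same day
→ 2024-02-17 08:05 SXB

2024-02-17 08:05 SXB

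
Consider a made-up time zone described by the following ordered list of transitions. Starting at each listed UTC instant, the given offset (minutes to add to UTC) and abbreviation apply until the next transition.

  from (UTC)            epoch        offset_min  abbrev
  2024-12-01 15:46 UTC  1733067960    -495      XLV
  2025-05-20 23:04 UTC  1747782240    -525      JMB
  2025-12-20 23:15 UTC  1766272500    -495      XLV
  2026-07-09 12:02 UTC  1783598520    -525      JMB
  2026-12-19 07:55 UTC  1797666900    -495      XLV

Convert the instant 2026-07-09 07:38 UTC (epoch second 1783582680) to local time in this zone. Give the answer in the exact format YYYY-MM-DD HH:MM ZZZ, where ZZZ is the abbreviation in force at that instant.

2026-07-08 23:23 XLV

Query: 2026-07-09 07:38 UTC
Rule 3/5 (XLV, -08:15): 2025-12-20 23:15 UTC ≤ query < 2026-07-09 12:02 UTC
7·60 + 38 - 495 = -37 min
-37 = -1·1440 + 1403; 1403 = 23·60 + 23 → 23:23, 2026-07-09 - 1 day = 2026-07-08
→ 2026-07-08 23:23 XLV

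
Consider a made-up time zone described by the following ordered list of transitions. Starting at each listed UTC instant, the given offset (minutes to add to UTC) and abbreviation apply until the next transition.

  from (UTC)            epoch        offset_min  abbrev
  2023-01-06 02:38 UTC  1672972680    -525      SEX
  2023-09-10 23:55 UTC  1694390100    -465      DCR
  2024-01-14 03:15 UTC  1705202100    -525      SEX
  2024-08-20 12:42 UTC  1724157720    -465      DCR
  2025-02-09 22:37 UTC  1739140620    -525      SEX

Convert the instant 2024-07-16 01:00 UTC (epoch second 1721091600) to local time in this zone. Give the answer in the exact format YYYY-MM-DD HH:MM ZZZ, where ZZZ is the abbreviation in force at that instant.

2024-07-15 16:15 SEX

Query: 2024-07-16 01:00 UTC
Rule 3/5 (SEX, -08:45): 2024-01-14 03:15 UTC ≤ query < 2024-08-20 12:42 UTC
1·60 + 0 - 525 = -465 min
-465 = -1·1440 + 975; 975 = 16·60 + 15 → 16:15, 2024-07-16 - 1 day = 2024-07-15
→ 2024-07-15 16:15 SEX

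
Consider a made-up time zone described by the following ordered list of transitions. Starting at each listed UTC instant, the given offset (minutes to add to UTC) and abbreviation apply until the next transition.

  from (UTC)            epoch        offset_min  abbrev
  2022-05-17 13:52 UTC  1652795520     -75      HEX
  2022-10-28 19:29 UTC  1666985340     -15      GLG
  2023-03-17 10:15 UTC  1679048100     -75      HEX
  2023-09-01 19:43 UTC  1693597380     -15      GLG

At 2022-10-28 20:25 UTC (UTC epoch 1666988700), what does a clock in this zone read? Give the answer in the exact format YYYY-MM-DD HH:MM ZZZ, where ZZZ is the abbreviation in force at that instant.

Query: 2022-10-28 20:25 UTC
Rule 2/4 (GLG, -00:15): 2022-10-28 19:29 UTC ≤ query < 2023-03-17 10:15 UTC
20·60 + 25 - 15 = 1210 min
1210 = 0·1440 + 1210; 1210 = 20·60 + 10 → 20:10, same day
→ 2022-10-28 20:10 GLG

2022-10-28 20:10 GLG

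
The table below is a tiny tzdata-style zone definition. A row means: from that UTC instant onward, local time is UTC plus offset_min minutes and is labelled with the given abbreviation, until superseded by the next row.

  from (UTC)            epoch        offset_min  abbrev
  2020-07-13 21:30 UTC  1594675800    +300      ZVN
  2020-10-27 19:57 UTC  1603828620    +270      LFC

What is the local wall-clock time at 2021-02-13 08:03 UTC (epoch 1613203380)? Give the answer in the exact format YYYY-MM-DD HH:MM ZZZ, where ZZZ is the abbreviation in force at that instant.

2021-02-13 12:33 LFC

Query: 2021-02-13 08:03 UTC
Rule 2/2 (LFC, +04:30): 2020-10-27 19:57 UTC ≤ query < +∞
8·60 + 3 + 270 = 753 min
753 = 0·1440 + 753; 753 = 12·60 + 33 → 12:33, same day
→ 2021-02-13 12:33 LFC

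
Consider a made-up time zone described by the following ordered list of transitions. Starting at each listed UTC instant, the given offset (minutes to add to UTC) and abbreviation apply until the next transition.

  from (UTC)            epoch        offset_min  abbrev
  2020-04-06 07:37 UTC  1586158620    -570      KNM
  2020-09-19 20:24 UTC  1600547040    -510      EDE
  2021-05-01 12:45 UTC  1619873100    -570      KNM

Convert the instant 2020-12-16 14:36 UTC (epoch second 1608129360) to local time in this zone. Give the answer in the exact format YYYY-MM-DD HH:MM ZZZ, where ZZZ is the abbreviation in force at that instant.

Query: 2020-12-16 14:36 UTC
Rule 2/3 (EDE, -08:30): 2020-09-19 20:24 UTC ≤ query < 2021-05-01 12:45 UTC
14·60 + 36 - 510 = 366 min
366 = 0·1440 + 366; 366 = 6·60 + 6 → 06:06, same day
→ 2020-12-16 06:06 EDE

2020-12-16 06:06 EDE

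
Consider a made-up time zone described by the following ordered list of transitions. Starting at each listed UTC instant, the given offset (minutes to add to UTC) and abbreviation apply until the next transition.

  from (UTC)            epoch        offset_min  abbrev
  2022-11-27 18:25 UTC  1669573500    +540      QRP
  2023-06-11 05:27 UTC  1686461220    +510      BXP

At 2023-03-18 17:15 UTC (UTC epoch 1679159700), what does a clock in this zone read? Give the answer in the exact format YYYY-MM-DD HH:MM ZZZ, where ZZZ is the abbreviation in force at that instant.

Query: 2023-03-18 17:15 UTC
Rule 1/2 (QRP, +09:00): 2022-11-27 18:25 UTC ≤ query < 2023-06-11 05:27 UTC
17·60 + 15 + 540 = 1575 min
1575 = 1·1440 + 135; 135 = 2·60 + 15 → 02:15, 2023-03-18 + 1 day = 2023-03-19
→ 2023-03-19 02:15 QRP

2023-03-19 02:15 QRP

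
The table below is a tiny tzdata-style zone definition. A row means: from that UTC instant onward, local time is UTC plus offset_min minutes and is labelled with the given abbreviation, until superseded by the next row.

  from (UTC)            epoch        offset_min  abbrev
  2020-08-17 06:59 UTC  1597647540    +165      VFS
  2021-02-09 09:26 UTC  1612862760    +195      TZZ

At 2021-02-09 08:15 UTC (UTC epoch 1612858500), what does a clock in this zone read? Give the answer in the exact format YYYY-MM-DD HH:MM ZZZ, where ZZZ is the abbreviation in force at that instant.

Query: 2021-02-09 08:15 UTC
Rule 1/2 (VFS, +02:45): 2020-08-17 06:59 UTC ≤ query < 2021-02-09 09:26 UTC
8·60 + 15 + 165 = 660 min
660 = 0·1440 + 660; 660 = 11·60 + 0 → 11:00, same day
→ 2021-02-09 11:00 VFS

2021-02-09 11:00 VFS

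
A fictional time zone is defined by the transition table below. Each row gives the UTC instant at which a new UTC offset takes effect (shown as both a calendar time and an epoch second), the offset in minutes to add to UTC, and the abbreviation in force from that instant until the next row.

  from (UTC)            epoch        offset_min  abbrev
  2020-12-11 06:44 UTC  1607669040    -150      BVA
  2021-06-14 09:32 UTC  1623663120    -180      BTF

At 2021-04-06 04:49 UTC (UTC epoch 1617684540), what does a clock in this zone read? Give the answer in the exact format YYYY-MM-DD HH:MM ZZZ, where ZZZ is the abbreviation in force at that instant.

Query: 2021-04-06 04:49 UTC
Rule 1/2 (BVA, -02:30): 2020-12-11 06:44 UTC ≤ query < 2021-06-14 09:32 UTC
4·60 + 49 - 150 = 139 min
139 = 0·1440 + 139; 139 = 2·60 + 19 → 02:19, same day
→ 2021-04-06 02:19 BVA

2021-04-06 02:19 BVA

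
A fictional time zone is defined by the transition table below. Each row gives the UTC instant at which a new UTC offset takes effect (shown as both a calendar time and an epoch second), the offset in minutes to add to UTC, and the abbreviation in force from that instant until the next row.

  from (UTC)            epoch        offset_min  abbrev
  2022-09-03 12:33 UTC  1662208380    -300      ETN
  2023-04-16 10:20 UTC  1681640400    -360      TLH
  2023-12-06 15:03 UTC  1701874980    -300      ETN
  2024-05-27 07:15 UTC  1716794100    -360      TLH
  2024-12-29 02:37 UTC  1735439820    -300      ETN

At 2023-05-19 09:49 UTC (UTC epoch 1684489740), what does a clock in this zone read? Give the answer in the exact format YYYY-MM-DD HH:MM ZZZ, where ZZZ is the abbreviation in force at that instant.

Query: 2023-05-19 09:49 UTC
Rule 2/5 (TLH, -06:00): 2023-04-16 10:20 UTC ≤ query < 2023-12-06 15:03 UTC
9·60 + 49 - 360 = 229 min
229 = 0·1440 + 229; 229 = 3·60 + 49 → 03:49, same day
→ 2023-05-19 03:49 TLH

2023-05-19 03:49 TLH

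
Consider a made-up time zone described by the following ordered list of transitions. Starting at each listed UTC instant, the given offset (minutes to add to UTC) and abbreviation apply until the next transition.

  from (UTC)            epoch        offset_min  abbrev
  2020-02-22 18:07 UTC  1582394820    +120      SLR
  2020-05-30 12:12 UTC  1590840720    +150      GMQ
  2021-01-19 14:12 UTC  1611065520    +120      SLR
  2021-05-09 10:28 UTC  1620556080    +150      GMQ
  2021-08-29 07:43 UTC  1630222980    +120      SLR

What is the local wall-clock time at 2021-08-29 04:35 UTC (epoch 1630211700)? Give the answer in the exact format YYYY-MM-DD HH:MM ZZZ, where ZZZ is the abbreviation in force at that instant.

2021-08-29 07:05 GMQ

Query: 2021-08-29 04:35 UTC
Rule 4/5 (GMQ, +02:30): 2021-05-09 10:28 UTC ≤ query < 2021-08-29 07:43 UTC
4·60 + 35 + 150 = 425 min
425 = 0·1440 + 425; 425 = 7·60 + 5 → 07:05, same day
→ 2021-08-29 07:05 GMQ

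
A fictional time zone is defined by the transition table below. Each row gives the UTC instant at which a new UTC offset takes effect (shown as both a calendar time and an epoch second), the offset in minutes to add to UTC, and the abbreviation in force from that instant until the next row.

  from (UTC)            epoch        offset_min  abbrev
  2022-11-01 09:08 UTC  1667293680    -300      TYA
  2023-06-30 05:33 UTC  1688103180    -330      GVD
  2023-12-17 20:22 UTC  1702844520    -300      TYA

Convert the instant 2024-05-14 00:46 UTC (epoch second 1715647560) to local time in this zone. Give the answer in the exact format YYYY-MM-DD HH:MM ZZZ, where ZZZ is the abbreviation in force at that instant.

Query: 2024-05-14 00:46 UTC
Rule 3/3 (TYA, -05:00): 2023-12-17 20:22 UTC ≤ query < +∞
0·60 + 46 - 300 = -254 min
-254 = -1·1440 + 1186; 1186 = 19·60 + 46 → 19:46, 2024-05-14 - 1 day = 2024-05-13
→ 2024-05-13 19:46 TYA

2024-05-13 19:46 TYA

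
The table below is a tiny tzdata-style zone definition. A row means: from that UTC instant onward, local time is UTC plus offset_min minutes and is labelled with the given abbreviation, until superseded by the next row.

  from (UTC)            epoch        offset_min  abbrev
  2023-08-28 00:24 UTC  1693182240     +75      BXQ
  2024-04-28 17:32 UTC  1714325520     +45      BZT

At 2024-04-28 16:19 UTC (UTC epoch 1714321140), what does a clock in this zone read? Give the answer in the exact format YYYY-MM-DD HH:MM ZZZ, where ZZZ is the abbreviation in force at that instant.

Query: 2024-04-28 16:19 UTC
Rule 1/2 (BXQ, +01:15): 2023-08-28 00:24 UTC ≤ query < 2024-04-28 17:32 UTC
16·60 + 19 + 75 = 1054 min
1054 = 0·1440 + 1054; 1054 = 17·60 + 34 → 17:34, same day
→ 2024-04-28 17:34 BXQ

2024-04-28 17:34 BXQ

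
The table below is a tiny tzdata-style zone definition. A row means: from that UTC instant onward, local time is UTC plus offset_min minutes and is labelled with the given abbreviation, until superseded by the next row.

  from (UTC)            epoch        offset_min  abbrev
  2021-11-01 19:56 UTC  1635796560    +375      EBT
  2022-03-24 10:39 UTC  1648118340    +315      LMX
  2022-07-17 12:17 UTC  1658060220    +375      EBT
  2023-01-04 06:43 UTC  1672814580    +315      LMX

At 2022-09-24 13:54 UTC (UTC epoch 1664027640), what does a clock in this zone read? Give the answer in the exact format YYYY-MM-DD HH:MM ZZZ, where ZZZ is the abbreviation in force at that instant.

Query: 2022-09-24 13:54 UTC
Rule 3/4 (EBT, +06:15): 2022-07-17 12:17 UTC ≤ query < 2023-01-04 06:43 UTC
13·60 + 54 + 375 = 1209 min
1209 = 0·1440 + 1209; 1209 = 20·60 + 9 → 20:09, same day
→ 2022-09-24 20:09 EBT

2022-09-24 20:09 EBT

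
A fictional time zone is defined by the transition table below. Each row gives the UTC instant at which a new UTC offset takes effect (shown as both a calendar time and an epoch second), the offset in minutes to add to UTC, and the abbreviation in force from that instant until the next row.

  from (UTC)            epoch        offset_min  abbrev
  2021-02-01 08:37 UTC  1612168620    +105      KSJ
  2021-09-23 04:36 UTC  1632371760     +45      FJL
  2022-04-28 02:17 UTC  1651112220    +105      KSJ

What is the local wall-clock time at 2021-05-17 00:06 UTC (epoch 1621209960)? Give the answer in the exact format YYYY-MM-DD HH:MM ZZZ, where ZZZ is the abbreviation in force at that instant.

2021-05-17 01:51 KSJ

Query: 2021-05-17 00:06 UTC
Rule 1/3 (KSJ, +01:45): 2021-02-01 08:37 UTC ≤ query < 2021-09-23 04:36 UTC
0·60 + 6 + 105 = 111 min
111 = 0·1440 + 111; 111 = 1·60 + 51 → 01:51, same day
→ 2021-05-17 01:51 KSJ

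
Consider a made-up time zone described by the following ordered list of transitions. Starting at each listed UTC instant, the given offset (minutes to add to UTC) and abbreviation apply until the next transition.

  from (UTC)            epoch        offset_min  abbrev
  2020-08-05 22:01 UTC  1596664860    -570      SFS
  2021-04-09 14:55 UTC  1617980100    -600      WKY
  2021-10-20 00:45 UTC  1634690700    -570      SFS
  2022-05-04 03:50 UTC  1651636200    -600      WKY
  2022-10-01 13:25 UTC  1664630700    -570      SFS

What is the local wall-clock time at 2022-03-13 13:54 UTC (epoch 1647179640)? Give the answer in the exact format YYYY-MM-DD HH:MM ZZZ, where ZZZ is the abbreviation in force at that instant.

Query: 2022-03-13 13:54 UTC
Rule 3/5 (SFS, -09:30): 2021-10-20 00:45 UTC ≤ query < 2022-05-04 03:50 UTC
13·60 + 54 - 570 = 264 min
264 = 0·1440 + 264; 264 = 4·60 + 24 → 04:24, same day
→ 2022-03-13 04:24 SFS

2022-03-13 04:24 SFS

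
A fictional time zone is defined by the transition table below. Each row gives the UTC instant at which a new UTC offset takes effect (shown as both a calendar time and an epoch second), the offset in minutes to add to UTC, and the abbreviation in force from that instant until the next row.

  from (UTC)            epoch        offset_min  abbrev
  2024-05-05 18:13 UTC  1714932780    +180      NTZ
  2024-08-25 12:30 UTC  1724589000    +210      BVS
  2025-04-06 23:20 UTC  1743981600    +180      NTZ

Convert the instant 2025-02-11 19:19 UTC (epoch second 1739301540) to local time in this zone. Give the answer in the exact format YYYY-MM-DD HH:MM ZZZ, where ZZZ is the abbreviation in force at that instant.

2025-02-11 22:49 BVS

Query: 2025-02-11 19:19 UTC
Rule 2/3 (BVS, +03:30): 2024-08-25 12:30 UTC ≤ query < 2025-04-06 23:20 UTC
19·60 + 19 + 210 = 1369 min
1369 = 0·1440 + 1369; 1369 = 22·60 + 49 → 22:49, same day
→ 2025-02-11 22:49 BVS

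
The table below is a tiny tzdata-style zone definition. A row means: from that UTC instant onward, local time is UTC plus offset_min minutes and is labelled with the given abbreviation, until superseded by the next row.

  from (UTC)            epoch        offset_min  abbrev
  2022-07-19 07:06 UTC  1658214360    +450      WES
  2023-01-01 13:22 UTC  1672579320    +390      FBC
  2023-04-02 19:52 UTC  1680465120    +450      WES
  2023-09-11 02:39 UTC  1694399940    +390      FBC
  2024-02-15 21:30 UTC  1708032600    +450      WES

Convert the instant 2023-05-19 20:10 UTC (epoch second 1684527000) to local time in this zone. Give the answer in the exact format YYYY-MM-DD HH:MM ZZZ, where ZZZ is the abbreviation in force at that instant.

2023-05-20 03:40 WES

Query: 2023-05-19 20:10 UTC
Rule 3/5 (WES, +07:30): 2023-04-02 19:52 UTC ≤ query < 2023-09-11 02:39 UTC
20·60 + 10 + 450 = 1660 min
1660 = 1·1440 + 220; 220 = 3·60 + 40 → 03:40, 2023-05-19 + 1 day = 2023-05-20
→ 2023-05-20 03:40 WES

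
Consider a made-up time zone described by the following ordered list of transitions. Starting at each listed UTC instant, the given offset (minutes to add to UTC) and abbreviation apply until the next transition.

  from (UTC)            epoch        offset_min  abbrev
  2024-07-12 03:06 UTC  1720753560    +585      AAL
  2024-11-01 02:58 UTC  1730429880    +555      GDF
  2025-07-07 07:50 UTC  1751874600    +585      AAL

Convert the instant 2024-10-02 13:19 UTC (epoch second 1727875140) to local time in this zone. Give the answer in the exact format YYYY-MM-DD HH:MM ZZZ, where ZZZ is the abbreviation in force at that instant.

Query: 2024-10-02 13:19 UTC
Rule 1/3 (AAL, +09:45): 2024-07-12 03:06 UTC ≤ query < 2024-11-01 02:58 UTC
13·60 + 19 + 585 = 1384 min
1384 = 0·1440 + 1384; 1384 = 23·60 + 4 → 23:04, same day
→ 2024-10-02 23:04 AAL

2024-10-02 23:04 AAL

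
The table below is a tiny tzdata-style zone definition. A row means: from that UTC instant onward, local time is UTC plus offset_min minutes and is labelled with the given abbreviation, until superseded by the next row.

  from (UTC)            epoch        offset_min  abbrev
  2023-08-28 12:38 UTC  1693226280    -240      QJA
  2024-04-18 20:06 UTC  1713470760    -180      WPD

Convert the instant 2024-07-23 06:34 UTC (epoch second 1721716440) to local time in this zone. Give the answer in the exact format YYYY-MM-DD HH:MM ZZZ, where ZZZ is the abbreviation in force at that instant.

Query: 2024-07-23 06:34 UTC
Rule 2/2 (WPD, -03:00): 2024-04-18 20:06 UTC ≤ query < +∞
6·60 + 34 - 180 = 214 min
214 = 0·1440 + 214; 214 = 3·60 + 34 → 03:34, same day
→ 2024-07-23 03:34 WPD

2024-07-23 03:34 WPD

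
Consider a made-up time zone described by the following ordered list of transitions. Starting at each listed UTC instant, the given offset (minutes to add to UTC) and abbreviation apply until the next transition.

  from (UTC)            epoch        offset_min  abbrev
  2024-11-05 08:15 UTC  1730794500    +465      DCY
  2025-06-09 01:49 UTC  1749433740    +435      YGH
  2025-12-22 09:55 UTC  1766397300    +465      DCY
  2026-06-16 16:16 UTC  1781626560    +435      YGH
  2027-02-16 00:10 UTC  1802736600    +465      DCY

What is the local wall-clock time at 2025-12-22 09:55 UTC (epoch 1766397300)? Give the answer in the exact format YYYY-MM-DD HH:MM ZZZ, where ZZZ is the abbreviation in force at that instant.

Query: 2025-12-22 09:55 UTC
Rule 3/5 (DCY, +07:45): 2025-12-22 09:55 UTC ≤ query < 2026-06-16 16:16 UTC
9·60 + 55 + 465 = 1060 min
1060 = 0·1440 + 1060; 1060 = 17·60 + 40 → 17:40, same day
→ 2025-12-22 17:40 DCY

2025-12-22 17:40 DCY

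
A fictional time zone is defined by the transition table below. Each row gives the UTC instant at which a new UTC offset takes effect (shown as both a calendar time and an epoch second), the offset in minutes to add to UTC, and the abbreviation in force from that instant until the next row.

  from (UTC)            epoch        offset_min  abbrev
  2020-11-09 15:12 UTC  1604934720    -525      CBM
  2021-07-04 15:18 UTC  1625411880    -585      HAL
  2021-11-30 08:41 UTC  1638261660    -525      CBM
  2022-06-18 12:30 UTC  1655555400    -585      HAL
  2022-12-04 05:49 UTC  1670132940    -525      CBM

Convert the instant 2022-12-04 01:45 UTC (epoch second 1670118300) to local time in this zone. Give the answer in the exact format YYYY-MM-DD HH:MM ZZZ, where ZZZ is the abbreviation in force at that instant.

2022-12-03 16:00 HAL

Query: 2022-12-04 01:45 UTC
Rule 4/5 (HAL, -09:45): 2022-06-18 12:30 UTC ≤ query < 2022-12-04 05:49 UTC
1·60 + 45 - 585 = -480 min
-480 = -1·1440 + 960; 960 = 16·60 + 0 → 16:00, 2022-12-04 - 1 day = 2022-12-03
→ 2022-12-03 16:00 HAL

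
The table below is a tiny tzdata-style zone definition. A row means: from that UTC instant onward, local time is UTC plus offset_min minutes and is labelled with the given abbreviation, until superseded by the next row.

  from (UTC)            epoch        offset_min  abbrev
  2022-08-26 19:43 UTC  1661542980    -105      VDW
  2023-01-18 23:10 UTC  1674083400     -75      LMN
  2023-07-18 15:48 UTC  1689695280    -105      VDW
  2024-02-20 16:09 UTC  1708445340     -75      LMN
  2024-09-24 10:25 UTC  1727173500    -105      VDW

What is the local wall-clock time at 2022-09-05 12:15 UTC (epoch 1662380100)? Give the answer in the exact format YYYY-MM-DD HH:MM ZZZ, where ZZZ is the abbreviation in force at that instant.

Query: 2022-09-05 12:15 UTC
Rule 1/5 (VDW, -01:45): 2022-08-26 19:43 UTC ≤ query < 2023-01-18 23:10 UTC
12·60 + 15 - 105 = 630 min
630 = 0·1440 + 630; 630 = 10·60 + 30 → 10:30, same day
→ 2022-09-05 10:30 VDW

2022-09-05 10:30 VDW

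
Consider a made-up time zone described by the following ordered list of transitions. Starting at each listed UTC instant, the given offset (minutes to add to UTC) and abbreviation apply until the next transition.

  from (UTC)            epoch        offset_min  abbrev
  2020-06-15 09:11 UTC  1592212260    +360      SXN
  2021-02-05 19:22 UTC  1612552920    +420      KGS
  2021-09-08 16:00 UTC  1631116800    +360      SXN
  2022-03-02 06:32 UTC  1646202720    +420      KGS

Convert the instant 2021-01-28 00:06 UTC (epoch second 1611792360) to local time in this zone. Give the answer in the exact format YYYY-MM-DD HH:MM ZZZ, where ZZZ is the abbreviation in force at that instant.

2021-01-28 06:06 SXN

Query: 2021-01-28 00:06 UTC
Rule 1/4 (SXN, +06:00): 2020-06-15 09:11 UTC ≤ query < 2021-02-05 19:22 UTC
0·60 + 6 + 360 = 366 min
366 = 0·1440 + 366; 366 = 6·60 + 6 → 06:06, same day
→ 2021-01-28 06:06 SXN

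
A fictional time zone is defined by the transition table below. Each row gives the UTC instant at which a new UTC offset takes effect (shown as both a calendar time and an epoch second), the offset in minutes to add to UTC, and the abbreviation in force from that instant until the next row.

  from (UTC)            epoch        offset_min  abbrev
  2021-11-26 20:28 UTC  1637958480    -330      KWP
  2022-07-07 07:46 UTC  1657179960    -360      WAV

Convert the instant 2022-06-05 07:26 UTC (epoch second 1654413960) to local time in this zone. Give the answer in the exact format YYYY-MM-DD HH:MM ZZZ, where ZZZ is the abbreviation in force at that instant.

Query: 2022-06-05 07:26 UTC
Rule 1/2 (KWP, -05:30): 2021-11-26 20:28 UTC ≤ query < 2022-07-07 07:46 UTC
7·60 + 26 - 330 = 116 min
116 = 0·1440 + 116; 116 = 1·60 + 56 → 01:56, same day
→ 2022-06-05 01:56 KWP

2022-06-05 01:56 KWP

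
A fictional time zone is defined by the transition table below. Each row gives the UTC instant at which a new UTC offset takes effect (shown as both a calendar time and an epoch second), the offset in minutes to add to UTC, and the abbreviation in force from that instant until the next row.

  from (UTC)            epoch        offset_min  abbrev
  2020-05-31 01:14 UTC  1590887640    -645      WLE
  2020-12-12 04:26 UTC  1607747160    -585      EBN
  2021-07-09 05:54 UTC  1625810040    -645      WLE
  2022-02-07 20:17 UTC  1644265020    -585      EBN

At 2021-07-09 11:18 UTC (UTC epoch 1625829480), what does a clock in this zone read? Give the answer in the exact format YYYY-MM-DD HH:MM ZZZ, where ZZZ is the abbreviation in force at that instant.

2021-07-09 00:33 WLE

Query: 2021-07-09 11:18 UTC
Rule 3/4 (WLE, -10:45): 2021-07-09 05:54 UTC ≤ query < 2022-02-07 20:17 UTC
11·60 + 18 - 645 = 33 min
33 = 0·1440 + 33; 33 = 0·60 + 33 → 00:33, same day
→ 2021-07-09 00:33 WLE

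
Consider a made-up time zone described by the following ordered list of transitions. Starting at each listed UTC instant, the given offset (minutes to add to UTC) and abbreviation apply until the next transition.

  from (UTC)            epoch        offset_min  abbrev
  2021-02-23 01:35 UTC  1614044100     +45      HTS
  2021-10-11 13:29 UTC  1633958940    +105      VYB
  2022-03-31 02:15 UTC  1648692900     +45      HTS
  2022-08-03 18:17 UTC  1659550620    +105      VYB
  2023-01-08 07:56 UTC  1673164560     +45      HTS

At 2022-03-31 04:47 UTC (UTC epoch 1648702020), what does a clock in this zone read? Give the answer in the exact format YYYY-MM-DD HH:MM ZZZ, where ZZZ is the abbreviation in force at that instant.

Query: 2022-03-31 04:47 UTC
Rule 3/5 (HTS, +00:45): 2022-03-31 02:15 UTC ≤ query < 2022-08-03 18:17 UTC
4·60 + 47 + 45 = 332 min
332 = 0·1440 + 332; 332 = 5·60 + 32 → 05:32, same day
→ 2022-03-31 05:32 HTS

2022-03-31 05:32 HTS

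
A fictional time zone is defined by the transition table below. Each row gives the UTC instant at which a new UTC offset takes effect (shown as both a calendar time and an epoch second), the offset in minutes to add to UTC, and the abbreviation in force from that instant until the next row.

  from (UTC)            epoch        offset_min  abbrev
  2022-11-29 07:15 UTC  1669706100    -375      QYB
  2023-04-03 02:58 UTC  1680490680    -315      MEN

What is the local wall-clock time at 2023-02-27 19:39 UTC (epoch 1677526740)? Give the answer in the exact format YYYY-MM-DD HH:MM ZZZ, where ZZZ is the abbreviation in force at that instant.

Query: 2023-02-27 19:39 UTC
Rule 1/2 (QYB, -06:15): 2022-11-29 07:15 UTC ≤ query < 2023-04-03 02:58 UTC
19·60 + 39 - 375 = 804 min
804 = 0·1440 + 804; 804 = 13·60 + 24 → 13:24, same day
→ 2023-02-27 13:24 QYB

2023-02-27 13:24 QYB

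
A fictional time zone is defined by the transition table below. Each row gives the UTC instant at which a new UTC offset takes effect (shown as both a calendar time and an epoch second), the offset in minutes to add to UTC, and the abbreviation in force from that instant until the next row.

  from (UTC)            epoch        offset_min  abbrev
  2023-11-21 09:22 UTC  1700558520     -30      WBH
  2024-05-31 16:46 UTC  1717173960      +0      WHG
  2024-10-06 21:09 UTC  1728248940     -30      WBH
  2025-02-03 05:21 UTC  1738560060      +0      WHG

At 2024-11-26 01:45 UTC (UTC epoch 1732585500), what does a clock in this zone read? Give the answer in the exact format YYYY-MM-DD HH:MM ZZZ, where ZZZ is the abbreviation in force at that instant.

2024-11-26 01:15 WBH

Query: 2024-11-26 01:45 UTC
Rule 3/4 (WBH, -00:30): 2024-10-06 21:09 UTC ≤ query < 2025-02-03 05:21 UTC
1·60 + 45 - 30 = 75 min
75 = 0·1440 + 75; 75 = 1·60 + 15 → 01:15, same day
→ 2024-11-26 01:15 WBH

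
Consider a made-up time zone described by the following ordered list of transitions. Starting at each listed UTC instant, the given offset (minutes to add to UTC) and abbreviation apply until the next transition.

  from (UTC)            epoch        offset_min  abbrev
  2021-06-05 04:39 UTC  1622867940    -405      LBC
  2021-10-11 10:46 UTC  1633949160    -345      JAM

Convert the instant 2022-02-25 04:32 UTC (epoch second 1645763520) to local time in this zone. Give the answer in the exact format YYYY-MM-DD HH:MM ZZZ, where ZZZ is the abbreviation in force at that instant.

2022-02-24 22:47 JAM

Query: 2022-02-25 04:32 UTC
Rule 2/2 (JAM, -05:45): 2021-10-11 10:46 UTC ≤ query < +∞
4·60 + 32 - 345 = -73 min
-73 = -1·1440 + 1367; 1367 = 22·60 + 47 → 22:47, 2022-02-25 - 1 day = 2022-02-24
→ 2022-02-24 22:47 JAM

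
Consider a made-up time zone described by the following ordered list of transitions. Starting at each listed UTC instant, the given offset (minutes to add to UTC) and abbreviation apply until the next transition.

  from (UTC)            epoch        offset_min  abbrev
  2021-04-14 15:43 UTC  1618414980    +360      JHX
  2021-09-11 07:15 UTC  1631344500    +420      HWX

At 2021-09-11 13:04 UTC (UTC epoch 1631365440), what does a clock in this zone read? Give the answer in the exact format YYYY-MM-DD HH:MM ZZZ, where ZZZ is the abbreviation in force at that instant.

2021-09-11 20:04 HWX

Query: 2021-09-11 13:04 UTC
Rule 2/2 (HWX, +07:00): 2021-09-11 07:15 UTC ≤ query < +∞
13·60 + 4 + 420 = 1204 min
1204 = 0·1440 + 1204; 1204 = 20·60 + 4 → 20:04, same day
→ 2021-09-11 20:04 HWX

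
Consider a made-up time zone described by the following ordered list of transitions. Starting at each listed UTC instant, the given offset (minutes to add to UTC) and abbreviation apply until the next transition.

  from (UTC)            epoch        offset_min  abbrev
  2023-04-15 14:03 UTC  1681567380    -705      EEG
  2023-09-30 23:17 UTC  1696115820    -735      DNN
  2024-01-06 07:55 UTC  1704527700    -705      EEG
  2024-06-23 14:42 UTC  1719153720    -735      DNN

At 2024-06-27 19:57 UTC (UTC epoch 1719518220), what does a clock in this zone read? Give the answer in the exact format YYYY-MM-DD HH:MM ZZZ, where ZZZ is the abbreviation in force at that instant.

Query: 2024-06-27 19:57 UTC
Rule 4/4 (DNN, -12:15): 2024-06-23 14:42 UTC ≤ query < +∞
19·60 + 57 - 735 = 462 min
462 = 0·1440 + 462; 462 = 7·60 + 42 → 07:42, same day
→ 2024-06-27 07:42 DNN

2024-06-27 07:42 DNN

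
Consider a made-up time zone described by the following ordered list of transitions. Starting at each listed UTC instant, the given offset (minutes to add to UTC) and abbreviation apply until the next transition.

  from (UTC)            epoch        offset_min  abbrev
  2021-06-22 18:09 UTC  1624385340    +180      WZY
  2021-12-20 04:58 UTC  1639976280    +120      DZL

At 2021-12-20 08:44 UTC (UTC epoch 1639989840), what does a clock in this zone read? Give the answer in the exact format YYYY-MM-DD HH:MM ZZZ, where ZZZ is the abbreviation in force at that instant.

Query: 2021-12-20 08:44 UTC
Rule 2/2 (DZL, +02:00): 2021-12-20 04:58 UTC ≤ query < +∞
8·60 + 44 + 120 = 644 min
644 = 0·1440 + 644; 644 = 10·60 + 44 → 10:44, same day
→ 2021-12-20 10:44 DZL

2021-12-20 10:44 DZL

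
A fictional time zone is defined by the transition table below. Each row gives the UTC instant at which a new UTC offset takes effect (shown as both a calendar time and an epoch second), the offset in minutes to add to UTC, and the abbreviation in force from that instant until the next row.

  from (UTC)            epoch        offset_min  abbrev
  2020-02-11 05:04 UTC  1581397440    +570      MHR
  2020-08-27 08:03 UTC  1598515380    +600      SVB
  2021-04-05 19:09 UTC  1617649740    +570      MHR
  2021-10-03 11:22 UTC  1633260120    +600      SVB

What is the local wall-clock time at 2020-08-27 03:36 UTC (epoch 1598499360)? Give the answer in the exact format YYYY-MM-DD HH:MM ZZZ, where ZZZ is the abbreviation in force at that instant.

Query: 2020-08-27 03:36 UTC
Rule 1/4 (MHR, +09:30): 2020-02-11 05:04 UTC ≤ query < 2020-08-27 08:03 UTC
3·60 + 36 + 570 = 786 min
786 = 0·1440 + 786; 786 = 13·60 + 6 → 13:06, same day
→ 2020-08-27 13:06 MHR

2020-08-27 13:06 MHR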